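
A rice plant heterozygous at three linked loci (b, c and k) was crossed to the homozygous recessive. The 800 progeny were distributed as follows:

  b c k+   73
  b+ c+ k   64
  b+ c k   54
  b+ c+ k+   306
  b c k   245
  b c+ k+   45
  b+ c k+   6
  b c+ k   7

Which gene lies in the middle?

The two most frequent reciprocal classes, b+ c+ k+ and b c k, are the parental types, so the F1 was b+ c+ k+ / b c k.
The two rarest classes, b+ c k+ and b c+ k, are the double crossovers. Comparing them with the parentals, only the c allele has switched, so c is the middle locus and the order is b – c – k.

c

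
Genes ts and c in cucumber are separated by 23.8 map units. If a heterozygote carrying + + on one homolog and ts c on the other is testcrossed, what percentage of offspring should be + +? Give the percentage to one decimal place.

38.1%

A map distance of 23.8 map units corresponds to a recombination frequency of 0.238.
The F1 is + + / ts c, so + + is a parental gamete class with expected frequency (1 − r)/2 = 0.762/2 = 0.3810.
That is 0.3810 = 38.1% of the progeny.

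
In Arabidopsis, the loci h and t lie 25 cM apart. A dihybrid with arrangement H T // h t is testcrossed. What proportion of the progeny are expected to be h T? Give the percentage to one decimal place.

A map distance of 25 cM corresponds to a recombination frequency of 0.250.
The F1 is H T / h t, so h T is a recombinant gamete class with expected frequency r/2 = 0.250/2 = 0.1250.
That is 0.1250 = 12.5% of the progeny.

12.5%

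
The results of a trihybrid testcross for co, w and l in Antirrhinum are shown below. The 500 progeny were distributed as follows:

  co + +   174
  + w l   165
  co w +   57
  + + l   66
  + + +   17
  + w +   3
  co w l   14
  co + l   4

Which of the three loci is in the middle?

l

The two most frequent reciprocal classes, co + + and + w l, are the parental types, so the F1 was co + + / + w l.
The two rarest classes, co + l and + w +, are the double crossovers. Comparing them with the parentals, only the l allele has switched, so l is the middle locus and the order is w – l – co.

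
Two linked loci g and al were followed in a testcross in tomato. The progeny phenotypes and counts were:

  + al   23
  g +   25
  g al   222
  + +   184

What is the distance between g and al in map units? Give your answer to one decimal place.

10.6 map units

The two most frequent classes, + + (184) and g al (222), are the parental types, so the F1 was + + / g al.
The recombinant classes are + al and g +: 23 + 25 = 48.
Recombination frequency = 48/454 = 0.1057 ≈ 10.6%, i.e. 10.6 map units.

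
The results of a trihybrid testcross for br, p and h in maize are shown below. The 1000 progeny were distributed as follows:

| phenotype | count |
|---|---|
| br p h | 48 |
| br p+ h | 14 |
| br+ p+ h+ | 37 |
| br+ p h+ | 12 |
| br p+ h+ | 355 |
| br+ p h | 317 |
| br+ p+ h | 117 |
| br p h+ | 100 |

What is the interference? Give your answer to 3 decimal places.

0.036

The two most frequent reciprocal classes, br+ p h and br p+ h+, are the parental types, so the F1 was br+ p h / br p+ h+.
The two rarest classes, br+ p h+ and br p+ h, are the double crossovers. Comparing them with the parentals, only the h allele has switched, so h is the middle locus and the order is p – h – br.
p–h: (217 + 26)/1000 = 0.2430; h–br: (85 + 26)/1000 = 0.1110.
Expected DCO frequency = 0.2430 × 0.1110 ≈ 0.02697; observed = 26/1000 ≈ 0.02600.
Coefficient of coincidence = 0.02600/0.02697 ≈ 0.964; interference = 1 − 0.964 = 0.036.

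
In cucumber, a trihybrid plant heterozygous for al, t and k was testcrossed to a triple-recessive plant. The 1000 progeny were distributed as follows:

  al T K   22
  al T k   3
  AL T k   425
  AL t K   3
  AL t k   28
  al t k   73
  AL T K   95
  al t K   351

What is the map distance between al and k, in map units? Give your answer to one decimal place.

17.4 map units

The two most frequent reciprocal classes, al t K and AL T k, are the parental types, so the F1 was al t K / AL T k.
The two rarest classes, AL t K and al T k, are the double crossovers. Comparing them with the parentals, only the al allele has switched, so al is the middle locus and the order is t – al – k.
Crossovers in the al–k interval produce the single-crossover classes al t k and AL T K (73 + 95 = 168) plus the double crossovers (6).
RF(al–k) = (168 + 6) / 1000 = 174/1000 = 0.1740 → 17.4 map units.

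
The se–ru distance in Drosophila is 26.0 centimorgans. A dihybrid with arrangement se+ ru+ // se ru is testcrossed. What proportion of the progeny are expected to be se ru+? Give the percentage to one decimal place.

13.0%

A map distance of 26.0 centimorgans corresponds to a recombination frequency of 0.260.
The F1 is se+ ru+ / se ru, so se ru+ is a recombinant gamete class with expected frequency r/2 = 0.260/2 = 0.1300.
That is 0.1300 = 13.0% of the progeny.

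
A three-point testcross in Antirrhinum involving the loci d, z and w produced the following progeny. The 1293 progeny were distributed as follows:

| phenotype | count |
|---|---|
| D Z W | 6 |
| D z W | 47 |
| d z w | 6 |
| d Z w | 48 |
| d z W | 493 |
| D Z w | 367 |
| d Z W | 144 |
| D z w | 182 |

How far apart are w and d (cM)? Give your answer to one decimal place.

8.3 cM

The two most frequent reciprocal classes, d z W and D Z w, are the parental types, so the F1 was d z W / D Z w.
The two rarest classes, d z w and D Z W, are the double crossovers. Comparing them with the parentals, only the w allele has switched, so w is the middle locus and the order is z – w – d.
Crossovers in the w–d interval produce the single-crossover classes D z W and d Z w (47 + 48 = 95) plus the double crossovers (12).
RF(w–d) = (95 + 12) / 1293 = 107/1293 = 0.0828 → 8.3 cM.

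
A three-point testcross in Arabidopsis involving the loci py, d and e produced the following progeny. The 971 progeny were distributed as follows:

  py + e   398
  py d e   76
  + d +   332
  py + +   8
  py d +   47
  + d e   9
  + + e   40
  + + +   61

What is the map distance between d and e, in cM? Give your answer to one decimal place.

15.9 cM

The two most frequent reciprocal classes, py + e and + d +, are the parental types, so the F1 was py + e / + d +.
The two rarest classes, py + + and + d e, are the double crossovers. Comparing them with the parentals, only the e allele has switched, so e is the middle locus and the order is d – e – py.
Crossovers in the d–e interval produce the single-crossover classes py d e and + + + (76 + 61 = 137) plus the double crossovers (17).
RF(d–e) = (137 + 17) / 971 = 154/971 = 0.1586 → 15.9 cM.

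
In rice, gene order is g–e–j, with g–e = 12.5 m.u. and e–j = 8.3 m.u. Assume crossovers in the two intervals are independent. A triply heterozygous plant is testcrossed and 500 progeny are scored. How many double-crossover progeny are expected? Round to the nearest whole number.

Map distances give recombination frequencies of 0.125 and 0.083 for the two intervals.
With no interference, expected double-crossover frequency = 0.125 × 0.083 = 0.01038.
Expected number = 0.01038 × 500 = 5.19 ≈ 5.

5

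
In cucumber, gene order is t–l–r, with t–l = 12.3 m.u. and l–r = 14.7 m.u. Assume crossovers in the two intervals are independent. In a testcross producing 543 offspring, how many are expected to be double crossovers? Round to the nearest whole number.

Map distances give recombination frequencies of 0.123 and 0.147 for the two intervals.
With no interference, expected double-crossover frequency = 0.123 × 0.147 = 0.01808.
Expected number = 0.01808 × 543 = 9.82 ≈ 10.

10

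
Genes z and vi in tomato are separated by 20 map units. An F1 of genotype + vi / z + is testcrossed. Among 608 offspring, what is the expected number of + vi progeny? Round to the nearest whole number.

A map distance of 20 map units corresponds to a recombination frequency of 0.200.
The F1 is + vi / z +, so + vi is a parental gamete class with expected frequency (1 − r)/2 = 0.800/2 = 0.4000.
Expected number = 0.4000 × 608 = 243.20 ≈ 243.

243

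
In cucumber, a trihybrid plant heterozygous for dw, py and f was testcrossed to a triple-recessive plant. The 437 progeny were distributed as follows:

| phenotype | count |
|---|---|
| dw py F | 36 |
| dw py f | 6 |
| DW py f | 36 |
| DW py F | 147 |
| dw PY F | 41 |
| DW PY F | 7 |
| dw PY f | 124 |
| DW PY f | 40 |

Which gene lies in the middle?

py

The two most frequent reciprocal classes, dw PY f and DW py F, are the parental types, so the F1 was dw PY f / DW py F.
The two rarest classes, dw py f and DW PY F, are the double crossovers. Comparing them with the parentals, only the py allele has switched, so py is the middle locus and the order is f – py – dw.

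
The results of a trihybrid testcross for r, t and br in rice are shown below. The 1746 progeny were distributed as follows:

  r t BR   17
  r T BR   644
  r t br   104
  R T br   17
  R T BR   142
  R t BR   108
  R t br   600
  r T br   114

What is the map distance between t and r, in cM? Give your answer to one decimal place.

The two most frequent reciprocal classes, R t br and r T BR, are the parental types, so the F1 was R t br / r T BR.
The two rarest classes, R T br and r t BR, are the double crossovers. Comparing them with the parentals, only the t allele has switched, so t is the middle locus and the order is br – t – r.
Crossovers in the t–r interval produce the single-crossover classes r t br and R T BR (104 + 142 = 246) plus the double crossovers (34).
RF(t–r) = (246 + 34) / 1746 = 280/1746 = 0.1604 → 16.0 cM.

16.0 cM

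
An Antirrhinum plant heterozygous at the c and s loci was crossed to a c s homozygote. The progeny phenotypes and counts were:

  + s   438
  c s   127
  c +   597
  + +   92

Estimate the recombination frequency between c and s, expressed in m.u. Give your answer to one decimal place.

The two most frequent classes, + s (438) and c + (597), are the parental types, so the F1 was + s / c +.
The recombinant classes are + + and c s: 92 + 127 = 219.
Recombination frequency = 219/1254 = 0.1746 ≈ 17.5%, i.e. 17.5 m.u.

17.5 m.u.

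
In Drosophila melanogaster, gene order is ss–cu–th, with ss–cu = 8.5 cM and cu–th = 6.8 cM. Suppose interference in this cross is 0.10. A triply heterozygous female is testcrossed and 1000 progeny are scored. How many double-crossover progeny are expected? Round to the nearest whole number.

5

Map distances give recombination frequencies of 0.085 and 0.068 for the two intervals.
With interference 0.10 (so coincidence = 0.90), expected double-crossover frequency = 0.085 × 0.068 × 0.90 = 0.00520.
Expected number = 0.00520 × 1000 = 5.20 ≈ 5.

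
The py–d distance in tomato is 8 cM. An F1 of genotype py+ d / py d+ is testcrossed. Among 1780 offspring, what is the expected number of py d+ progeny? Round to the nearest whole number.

A map distance of 8 cM corresponds to a recombination frequency of 0.080.
The F1 is py+ d / py d+, so py d+ is a parental gamete class with expected frequency (1 − r)/2 = 0.920/2 = 0.4600.
Expected number = 0.4600 × 1780 = 818.80 ≈ 819.

819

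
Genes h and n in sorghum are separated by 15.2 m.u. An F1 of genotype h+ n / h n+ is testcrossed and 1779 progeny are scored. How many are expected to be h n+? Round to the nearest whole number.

754

A map distance of 15.2 m.u. corresponds to a recombination frequency of 0.152.
The F1 is h+ n / h n+, so h n+ is a parental gamete class with expected frequency (1 − r)/2 = 0.848/2 = 0.4240.
Expected number = 0.4240 × 1779 = 754.30 ≈ 754.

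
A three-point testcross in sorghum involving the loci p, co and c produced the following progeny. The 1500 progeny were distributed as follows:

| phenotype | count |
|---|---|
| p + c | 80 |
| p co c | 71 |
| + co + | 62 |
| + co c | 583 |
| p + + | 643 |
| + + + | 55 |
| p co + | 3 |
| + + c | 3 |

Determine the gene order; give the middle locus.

The two most frequent reciprocal classes, + co c and p + +, are the parental types, so the F1 was + co c / p + +.
The two rarest classes, + + c and p co +, are the double crossovers. Comparing them with the parentals, only the co allele has switched, so co is the middle locus and the order is p – co – c.

co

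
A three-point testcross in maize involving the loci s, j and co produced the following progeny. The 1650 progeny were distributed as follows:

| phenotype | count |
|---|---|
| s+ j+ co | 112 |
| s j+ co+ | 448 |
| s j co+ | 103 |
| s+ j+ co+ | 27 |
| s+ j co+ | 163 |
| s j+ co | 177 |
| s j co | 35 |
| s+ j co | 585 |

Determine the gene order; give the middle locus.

s

The two most frequent reciprocal classes, s+ j co and s j+ co+, are the parental types, so the F1 was s+ j co / s j+ co+.
The two rarest classes, s j co and s+ j+ co+, are the double crossovers. Comparing them with the parentals, only the s allele has switched, so s is the middle locus and the order is co – s – j.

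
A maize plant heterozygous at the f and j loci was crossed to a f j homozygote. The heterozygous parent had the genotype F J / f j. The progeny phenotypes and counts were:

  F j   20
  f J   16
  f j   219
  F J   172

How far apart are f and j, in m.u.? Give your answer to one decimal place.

The recombinant classes are F j and f J: 20 + 16 = 36.
Recombination frequency = 36/427 = 0.0843 ≈ 8.4%, i.e. 8.4 m.u.

8.4 m.u.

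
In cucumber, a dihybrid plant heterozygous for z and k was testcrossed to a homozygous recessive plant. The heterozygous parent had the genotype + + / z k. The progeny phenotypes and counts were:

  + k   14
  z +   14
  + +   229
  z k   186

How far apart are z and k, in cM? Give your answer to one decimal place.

The recombinant classes are + k and z +: 14 + 14 = 28.
Recombination frequency = 28/443 = 0.0632 ≈ 6.3%, i.e. 6.3 cM.

6.3 cM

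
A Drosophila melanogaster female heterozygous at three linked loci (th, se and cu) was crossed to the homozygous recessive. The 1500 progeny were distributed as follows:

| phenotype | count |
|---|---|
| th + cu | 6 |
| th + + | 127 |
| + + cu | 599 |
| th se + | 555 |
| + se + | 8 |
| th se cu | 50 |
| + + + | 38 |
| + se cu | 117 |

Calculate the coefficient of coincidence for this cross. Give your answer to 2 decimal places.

0.80

The two most frequent reciprocal classes, + + cu and th se +, are the parental types, so the F1 was + + cu / th se +.
The two rarest classes, th + cu and + se +, are the double crossovers. Comparing them with the parentals, only the th allele has switched, so th is the middle locus and the order is se – th – cu.
se–th: (244 + 14)/1500 = 0.1720; th–cu: (88 + 14)/1500 = 0.0680.
Expected DCO frequency = 0.1720 × 0.0680 ≈ 0.01170; observed = 14/1500 ≈ 0.00933.
Coefficient of coincidence = 0.00933/0.01170 ≈ 0.80.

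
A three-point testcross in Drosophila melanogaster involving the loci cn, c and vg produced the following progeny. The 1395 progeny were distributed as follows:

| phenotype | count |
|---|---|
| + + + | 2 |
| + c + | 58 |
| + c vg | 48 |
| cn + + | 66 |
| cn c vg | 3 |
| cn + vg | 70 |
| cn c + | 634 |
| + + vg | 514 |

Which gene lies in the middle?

vg

The two most frequent reciprocal classes, cn c + and + + vg, are the parental types, so the F1 was cn c + / + + vg.
The two rarest classes, cn c vg and + + +, are the double crossovers. Comparing them with the parentals, only the vg allele has switched, so vg is the middle locus and the order is c – vg – cn.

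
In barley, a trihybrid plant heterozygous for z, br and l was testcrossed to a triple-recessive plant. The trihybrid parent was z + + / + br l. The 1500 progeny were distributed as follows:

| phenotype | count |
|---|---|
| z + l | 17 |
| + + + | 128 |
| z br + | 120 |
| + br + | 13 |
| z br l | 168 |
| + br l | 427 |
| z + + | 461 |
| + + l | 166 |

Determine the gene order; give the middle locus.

The two rarest classes, z + l and + br +, are the double crossovers. Comparing them with the parentals, only the l allele has switched, so l is the middle locus and the order is br – l – z.

l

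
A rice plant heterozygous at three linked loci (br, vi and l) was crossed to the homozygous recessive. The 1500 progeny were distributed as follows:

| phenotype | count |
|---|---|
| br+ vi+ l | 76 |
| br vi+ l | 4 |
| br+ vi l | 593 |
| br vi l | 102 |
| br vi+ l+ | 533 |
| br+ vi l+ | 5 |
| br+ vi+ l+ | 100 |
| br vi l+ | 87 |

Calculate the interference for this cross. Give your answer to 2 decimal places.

The two most frequent reciprocal classes, br vi+ l+ and br+ vi l, are the parental types, so the F1 was br vi+ l+ / br+ vi l.
The two rarest classes, br vi+ l and br+ vi l+, are the double crossovers. Comparing them with the parentals, only the l allele has switched, so l is the middle locus and the order is vi – l – br.
vi–l: (163 + 9)/1500 = 0.1147; l–br: (202 + 9)/1500 = 0.1407.
Expected DCO frequency = 0.1147 × 0.1407 ≈ 0.01614; observed = 9/1500 ≈ 0.00600.
Coefficient of coincidence = 0.00600/0.01614 ≈ 0.37; interference = 1 − 0.37 = 0.63.

0.63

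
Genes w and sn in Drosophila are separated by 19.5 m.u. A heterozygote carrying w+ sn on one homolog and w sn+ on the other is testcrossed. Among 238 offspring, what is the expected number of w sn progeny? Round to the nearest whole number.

23

A map distance of 19.5 m.u. corresponds to a recombination frequency of 0.195.
The F1 is w+ sn / w sn+, so w sn is a recombinant gamete class with expected frequency r/2 = 0.195/2 = 0.0975.
Expected number = 0.0975 × 238 = 23.21 ≈ 23.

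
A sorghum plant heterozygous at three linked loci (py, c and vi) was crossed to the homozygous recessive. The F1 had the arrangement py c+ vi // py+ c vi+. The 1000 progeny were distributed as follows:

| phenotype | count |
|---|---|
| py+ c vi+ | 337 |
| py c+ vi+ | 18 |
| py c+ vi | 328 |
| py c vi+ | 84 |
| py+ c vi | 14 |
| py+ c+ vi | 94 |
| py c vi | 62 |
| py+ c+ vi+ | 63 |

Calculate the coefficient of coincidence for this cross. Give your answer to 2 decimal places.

0.97

The two rarest classes, py c+ vi+ and py+ c vi, are the double crossovers. Comparing them with the parentals, only the vi allele has switched, so vi is the middle locus and the order is py – vi – c.
py–vi: (178 + 32)/1000 = 0.2100; vi–c: (125 + 32)/1000 = 0.1570.
Expected DCO frequency = 0.2100 × 0.1570 ≈ 0.03297; observed = 32/1000 ≈ 0.03200.
Coefficient of coincidence = 0.03200/0.03297 ≈ 0.97.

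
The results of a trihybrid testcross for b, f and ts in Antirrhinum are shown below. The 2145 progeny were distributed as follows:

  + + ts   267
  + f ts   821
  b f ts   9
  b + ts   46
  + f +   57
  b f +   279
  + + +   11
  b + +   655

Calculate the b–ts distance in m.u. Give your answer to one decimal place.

5.7 m.u.

The two most frequent reciprocal classes, + f ts and b + +, are the parental types, so the F1 was + f ts / b + +.
The two rarest classes, b f ts and + + +, are the double crossovers. Comparing them with the parentals, only the b allele has switched, so b is the middle locus and the order is f – b – ts.
Crossovers in the b–ts interval produce the single-crossover classes + f + and b + ts (57 + 46 = 103) plus the double crossovers (20).
RF(b–ts) = (103 + 20) / 2145 = 123/2145 = 0.0573 → 5.7 m.u.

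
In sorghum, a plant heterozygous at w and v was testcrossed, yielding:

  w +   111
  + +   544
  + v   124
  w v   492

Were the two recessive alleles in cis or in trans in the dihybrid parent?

The two most frequent classes are + + (544) and w v (492); these are the parental (non-recombinant) types.
So the F1 carried + + on one chromosome and w v on the other — the recessive alleles are on the same chromosome (cis / coupling).

cis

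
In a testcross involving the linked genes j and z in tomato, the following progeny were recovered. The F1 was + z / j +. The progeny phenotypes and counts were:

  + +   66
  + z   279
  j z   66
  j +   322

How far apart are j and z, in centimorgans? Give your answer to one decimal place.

18.0 centimorgans

The recombinant classes are + + and j z: 66 + 66 = 132.
Recombination frequency = 132/733 = 0.1801 ≈ 18.0%, i.e. 18.0 centimorgans.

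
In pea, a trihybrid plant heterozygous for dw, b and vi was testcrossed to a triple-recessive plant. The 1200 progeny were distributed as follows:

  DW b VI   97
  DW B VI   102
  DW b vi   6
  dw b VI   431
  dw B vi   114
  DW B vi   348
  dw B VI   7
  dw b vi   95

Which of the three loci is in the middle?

The two most frequent reciprocal classes, dw b VI and DW B vi, are the parental types, so the F1 was dw b VI / DW B vi.
The two rarest classes, dw B VI and DW b vi, are the double crossovers. Comparing them with the parentals, only the b allele has switched, so b is the middle locus and the order is vi – b – dw.

b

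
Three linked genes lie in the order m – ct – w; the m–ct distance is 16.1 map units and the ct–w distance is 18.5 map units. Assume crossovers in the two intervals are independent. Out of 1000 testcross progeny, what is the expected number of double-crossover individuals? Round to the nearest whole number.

Map distances give recombination frequencies of 0.161 and 0.185 for the two intervals.
With no interference, expected double-crossover frequency = 0.161 × 0.185 = 0.02978.
Expected number = 0.02978 × 1000 = 29.79 ≈ 30.

30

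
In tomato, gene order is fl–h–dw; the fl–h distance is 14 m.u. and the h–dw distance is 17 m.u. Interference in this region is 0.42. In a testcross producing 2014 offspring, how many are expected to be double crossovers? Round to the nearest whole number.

Map distances give recombination frequencies of 0.140 and 0.170 for the two intervals.
With interference 0.42 (so coincidence = 0.58), expected double-crossover frequency = 0.140 × 0.170 × 0.58 = 0.01380.
Expected number = 0.01380 × 2014 = 27.80 ≈ 28.

28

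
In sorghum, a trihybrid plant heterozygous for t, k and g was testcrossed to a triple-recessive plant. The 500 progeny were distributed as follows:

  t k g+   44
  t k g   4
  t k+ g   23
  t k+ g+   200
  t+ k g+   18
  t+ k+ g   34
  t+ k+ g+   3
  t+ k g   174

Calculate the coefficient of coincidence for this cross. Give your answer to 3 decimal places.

The two most frequent reciprocal classes, t+ k g and t k+ g+, are the parental types, so the F1 was t+ k g / t k+ g+.
The two rarest classes, t k g and t+ k+ g+, are the double crossovers. Comparing them with the parentals, only the t allele has switched, so t is the middle locus and the order is k – t – g.
k–t: (78 + 7)/500 = 0.1700; t–g: (41 + 7)/500 = 0.0960.
Expected DCO frequency = 0.1700 × 0.0960 ≈ 0.01632; observed = 7/500 ≈ 0.01400.
Coefficient of coincidence = 0.01400/0.01632 ≈ 0.858.

0.858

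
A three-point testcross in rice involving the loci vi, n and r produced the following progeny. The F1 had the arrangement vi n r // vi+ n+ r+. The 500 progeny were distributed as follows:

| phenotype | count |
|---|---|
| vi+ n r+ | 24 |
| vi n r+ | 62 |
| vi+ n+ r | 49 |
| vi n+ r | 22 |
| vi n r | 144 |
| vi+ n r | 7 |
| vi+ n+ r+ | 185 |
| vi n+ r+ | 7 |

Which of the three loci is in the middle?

The two rarest classes, vi+ n r and vi n+ r+, are the double crossovers. Comparing them with the parentals, only the vi allele has switched, so vi is the middle locus and the order is n – vi – r.

vi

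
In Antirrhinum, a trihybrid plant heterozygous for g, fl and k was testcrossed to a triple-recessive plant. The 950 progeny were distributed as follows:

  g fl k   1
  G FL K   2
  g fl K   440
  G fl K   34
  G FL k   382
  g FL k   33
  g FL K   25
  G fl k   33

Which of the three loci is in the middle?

k

The two most frequent reciprocal classes, g fl K and G FL k, are the parental types, so the F1 was g fl K / G FL k.
The two rarest classes, g fl k and G FL K, are the double crossovers. Comparing them with the parentals, only the k allele has switched, so k is the middle locus and the order is fl – k – g.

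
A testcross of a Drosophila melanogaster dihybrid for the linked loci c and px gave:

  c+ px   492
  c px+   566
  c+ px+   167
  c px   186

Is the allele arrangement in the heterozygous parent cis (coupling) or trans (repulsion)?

The two most frequent classes are c+ px (492) and c px+ (566); these are the parental (non-recombinant) types.
So the F1 carried c+ px on one chromosome and c px+ on the other — the recessive alleles are on opposite chromosomes (trans / repulsion).

trans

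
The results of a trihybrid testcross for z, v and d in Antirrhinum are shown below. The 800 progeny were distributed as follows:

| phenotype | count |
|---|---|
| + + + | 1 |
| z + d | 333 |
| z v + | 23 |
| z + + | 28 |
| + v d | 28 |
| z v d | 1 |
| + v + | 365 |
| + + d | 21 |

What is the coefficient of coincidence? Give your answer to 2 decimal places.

0.60

The two most frequent reciprocal classes, z + d and + v +, are the parental types, so the F1 was z + d / + v +.
The two rarest classes, z v d and + + +, are the double crossovers. Comparing them with the parentals, only the v allele has switched, so v is the middle locus and the order is z – v – d.
z–v: (44 + 2)/800 = 0.0575; v–d: (56 + 2)/800 = 0.0725.
Expected DCO frequency = 0.0575 × 0.0725 ≈ 0.00417; observed = 2/800 ≈ 0.00250.
Coefficient of coincidence = 0.00250/0.00417 ≈ 0.60.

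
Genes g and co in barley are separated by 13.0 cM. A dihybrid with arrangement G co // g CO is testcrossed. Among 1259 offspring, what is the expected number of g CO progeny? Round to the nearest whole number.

548

A map distance of 13.0 cM corresponds to a recombination frequency of 0.130.
The F1 is G co / g CO, so g CO is a parental gamete class with expected frequency (1 − r)/2 = 0.870/2 = 0.4350.
Expected number = 0.4350 × 1259 = 547.66 ≈ 548.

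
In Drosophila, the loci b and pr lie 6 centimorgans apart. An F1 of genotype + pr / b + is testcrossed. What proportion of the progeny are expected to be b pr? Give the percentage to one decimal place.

A map distance of 6 centimorgans corresponds to a recombination frequency of 0.060.
The F1 is + pr / b +, so b pr is a recombinant gamete class with expected frequency r/2 = 0.060/2 = 0.0300.
That is 0.0300 = 3.0% of the progeny.

3.0%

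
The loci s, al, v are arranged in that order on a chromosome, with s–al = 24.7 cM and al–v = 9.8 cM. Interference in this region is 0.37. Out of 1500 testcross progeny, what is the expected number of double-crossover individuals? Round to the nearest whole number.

Map distances give recombination frequencies of 0.247 and 0.098 for the two intervals.
With interference 0.37 (so coincidence = 0.63), expected double-crossover frequency = 0.247 × 0.098 × 0.63 = 0.01525.
Expected number = 0.01525 × 1500 = 22.87 ≈ 23.

23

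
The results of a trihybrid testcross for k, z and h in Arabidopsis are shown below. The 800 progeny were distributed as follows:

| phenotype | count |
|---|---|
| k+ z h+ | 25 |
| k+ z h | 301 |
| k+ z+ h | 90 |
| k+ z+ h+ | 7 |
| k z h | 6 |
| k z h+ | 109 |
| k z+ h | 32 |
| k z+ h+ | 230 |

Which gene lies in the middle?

k

The two most frequent reciprocal classes, k z+ h+ and k+ z h, are the parental types, so the F1 was k z+ h+ / k+ z h.
The two rarest classes, k+ z+ h+ and k z h, are the double crossovers. Comparing them with the parentals, only the k allele has switched, so k is the middle locus and the order is z – k – h.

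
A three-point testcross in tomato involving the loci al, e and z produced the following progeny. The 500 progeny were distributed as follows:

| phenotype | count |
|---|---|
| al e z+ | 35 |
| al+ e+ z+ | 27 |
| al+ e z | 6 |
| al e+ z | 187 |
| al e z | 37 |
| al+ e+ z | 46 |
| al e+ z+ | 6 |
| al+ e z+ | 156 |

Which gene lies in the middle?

The two most frequent reciprocal classes, al e+ z and al+ e z+, are the parental types, so the F1 was al e+ z / al+ e z+.
The two rarest classes, al e+ z+ and al+ e z, are the double crossovers. Comparing them with the parentals, only the z allele has switched, so z is the middle locus and the order is e – z – al.

z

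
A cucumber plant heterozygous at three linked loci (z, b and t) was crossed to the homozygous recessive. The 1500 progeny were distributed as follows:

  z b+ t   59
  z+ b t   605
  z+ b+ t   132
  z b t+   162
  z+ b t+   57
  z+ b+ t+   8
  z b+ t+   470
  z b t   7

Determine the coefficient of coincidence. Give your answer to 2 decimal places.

The two most frequent reciprocal classes, z b+ t+ and z+ b t, are the parental types, so the F1 was z b+ t+ / z+ b t.
The two rarest classes, z+ b+ t+ and z b t, are the double crossovers. Comparing them with the parentals, only the z allele has switched, so z is the middle locus and the order is b – z – t.
b–z: (294 + 15)/1500 = 0.2060; z–t: (116 + 15)/1500 = 0.0873.
Expected DCO frequency = 0.2060 × 0.0873 ≈ 0.01798; observed = 15/1500 ≈ 0.01000.
Coefficient of coincidence = 0.01000/0.01798 ≈ 0.56.

0.56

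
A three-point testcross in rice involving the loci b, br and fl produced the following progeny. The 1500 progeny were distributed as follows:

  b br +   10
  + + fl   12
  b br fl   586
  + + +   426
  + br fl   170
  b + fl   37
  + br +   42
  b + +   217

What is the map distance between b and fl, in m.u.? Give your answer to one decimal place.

27.3 m.u.

The two most frequent reciprocal classes, + + + and b br fl, are the parental types, so the F1 was + + + / b br fl.
The two rarest classes, + + fl and b br +, are the double crossovers. Comparing them with the parentals, only the fl allele has switched, so fl is the middle locus and the order is br – fl – b.
Crossovers in the fl–b interval produce the single-crossover classes b + + and + br fl (217 + 170 = 387) plus the double crossovers (22).
RF(fl–b) = (387 + 22) / 1500 = 409/1500 = 0.2727 → 27.3 m.u.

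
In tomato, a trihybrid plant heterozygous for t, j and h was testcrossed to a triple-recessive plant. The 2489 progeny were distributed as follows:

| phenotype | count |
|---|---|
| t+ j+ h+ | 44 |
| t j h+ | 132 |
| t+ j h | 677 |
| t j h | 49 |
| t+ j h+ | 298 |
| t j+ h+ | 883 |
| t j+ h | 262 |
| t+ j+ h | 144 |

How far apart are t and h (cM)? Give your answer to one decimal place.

26.2 cM

The two most frequent reciprocal classes, t j+ h+ and t+ j h, are the parental types, so the F1 was t j+ h+ / t+ j h.
The two rarest classes, t+ j+ h+ and t j h, are the double crossovers. Comparing them with the parentals, only the t allele has switched, so t is the middle locus and the order is h – t – j.
Crossovers in the h–t interval produce the single-crossover classes t j+ h and t+ j h+ (262 + 298 = 560) plus the double crossovers (93).
RF(h–t) = (560 + 93) / 2489 = 653/2489 = 0.2624 → 26.2 cM.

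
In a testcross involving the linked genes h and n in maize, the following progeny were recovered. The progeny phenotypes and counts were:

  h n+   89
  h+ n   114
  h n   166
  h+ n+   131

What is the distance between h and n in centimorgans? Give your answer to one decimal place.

The two most frequent classes, h+ n+ (131) and h n (166), are the parental types, so the F1 was h+ n+ / h n.
The recombinant classes are h+ n and h n+: 114 + 89 = 203.
Recombination frequency = 203/500 = 0.4060 ≈ 40.6%, i.e. 40.6 centimorgans.

40.6 centimorgans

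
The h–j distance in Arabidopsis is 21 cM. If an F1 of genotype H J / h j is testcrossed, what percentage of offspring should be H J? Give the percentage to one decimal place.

A map distance of 21 cM corresponds to a recombination frequency of 0.210.
The F1 is H J / h j, so H J is a parental gamete class with expected frequency (1 − r)/2 = 0.790/2 = 0.3950.
That is 0.3950 = 39.5% of the progeny.

39.5%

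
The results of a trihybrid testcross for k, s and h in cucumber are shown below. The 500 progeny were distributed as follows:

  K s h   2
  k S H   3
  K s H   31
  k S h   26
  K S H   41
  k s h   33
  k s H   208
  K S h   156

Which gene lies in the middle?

s

The two most frequent reciprocal classes, K S h and k s H, are the parental types, so the F1 was K S h / k s H.
The two rarest classes, K s h and k S H, are the double crossovers. Comparing them with the parentals, only the s allele has switched, so s is the middle locus and the order is h – s – k.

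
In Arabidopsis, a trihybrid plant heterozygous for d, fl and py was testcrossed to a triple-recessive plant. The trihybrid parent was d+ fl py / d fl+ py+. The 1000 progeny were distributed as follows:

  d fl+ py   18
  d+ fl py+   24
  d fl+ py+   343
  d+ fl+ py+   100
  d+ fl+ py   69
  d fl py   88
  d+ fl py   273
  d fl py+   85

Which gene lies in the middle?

py

The two rarest classes, d+ fl py+ and d fl+ py, are the double crossovers. Comparing them with the parentals, only the py allele has switched, so py is the middle locus and the order is d – py – fl.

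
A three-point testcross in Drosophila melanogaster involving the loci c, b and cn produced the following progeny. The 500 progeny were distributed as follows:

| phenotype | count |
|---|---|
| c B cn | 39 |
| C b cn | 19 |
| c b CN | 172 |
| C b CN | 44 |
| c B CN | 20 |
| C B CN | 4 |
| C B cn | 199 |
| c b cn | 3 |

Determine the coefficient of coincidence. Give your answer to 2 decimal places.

0.85

The two most frequent reciprocal classes, c b CN and C B cn, are the parental types, so the F1 was c b CN / C B cn.
The two rarest classes, c b cn and C B CN, are the double crossovers. Comparing them with the parentals, only the cn allele has switched, so cn is the middle locus and the order is c – cn – b.
c–cn: (83 + 7)/500 = 0.1800; cn–b: (39 + 7)/500 = 0.0920.
Expected DCO frequency = 0.1800 × 0.0920 ≈ 0.01656; observed = 7/500 ≈ 0.01400.
Coefficient of coincidence = 0.01400/0.01656 ≈ 0.85.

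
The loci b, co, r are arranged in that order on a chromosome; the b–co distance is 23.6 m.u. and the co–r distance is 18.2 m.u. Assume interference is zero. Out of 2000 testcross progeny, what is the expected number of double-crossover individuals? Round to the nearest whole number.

Map distances give recombination frequencies of 0.236 and 0.182 for the two intervals.
With no interference, expected double-crossover frequency = 0.236 × 0.182 = 0.04295.
Expected number = 0.04295 × 2000 = 85.90 ≈ 86.

86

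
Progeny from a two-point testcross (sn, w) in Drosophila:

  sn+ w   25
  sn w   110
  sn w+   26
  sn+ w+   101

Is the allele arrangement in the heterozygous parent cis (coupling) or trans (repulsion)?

The two most frequent classes are sn+ w+ (101) and sn w (110); these are the parental (non-recombinant) types.
So the F1 carried sn+ w+ on one chromosome and sn w on the other — the recessive alleles are on the same chromosome (cis / coupling).

cis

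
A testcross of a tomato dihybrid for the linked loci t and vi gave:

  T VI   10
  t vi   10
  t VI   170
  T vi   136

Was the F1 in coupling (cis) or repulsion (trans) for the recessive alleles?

trans

The two most frequent classes are T vi (136) and t VI (170); these are the parental (non-recombinant) types.
So the F1 carried T vi on one chromosome and t VI on the other — the recessive alleles are on opposite chromosomes (trans / repulsion).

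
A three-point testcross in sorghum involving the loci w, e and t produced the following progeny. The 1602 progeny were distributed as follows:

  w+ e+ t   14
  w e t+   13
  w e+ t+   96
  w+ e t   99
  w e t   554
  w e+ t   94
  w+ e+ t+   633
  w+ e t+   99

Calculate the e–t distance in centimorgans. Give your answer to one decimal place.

The two most frequent reciprocal classes, w e t and w+ e+ t+, are the parental types, so the F1 was w e t / w+ e+ t+.
The two rarest classes, w e t+ and w+ e+ t, are the double crossovers. Comparing them with the parentals, only the t allele has switched, so t is the middle locus and the order is e – t – w.
Crossovers in the e–t interval produce the single-crossover classes w e+ t and w+ e t+ (94 + 99 = 193) plus the double crossovers (27).
RF(e–t) = (193 + 27) / 1602 = 220/1602 = 0.1373 → 13.7 centimorgans.

13.7 centimorgans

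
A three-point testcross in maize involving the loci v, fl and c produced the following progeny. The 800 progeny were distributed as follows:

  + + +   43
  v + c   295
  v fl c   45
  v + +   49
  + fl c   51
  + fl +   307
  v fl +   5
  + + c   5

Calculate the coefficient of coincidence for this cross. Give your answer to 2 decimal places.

The two most frequent reciprocal classes, + fl + and v + c, are the parental types, so the F1 was + fl + / v + c.
The two rarest classes, v fl + and + + c, are the double crossovers. Comparing them with the parentals, only the v allele has switched, so v is the middle locus and the order is fl – v – c.
fl–v: (88 + 10)/800 = 0.1225; v–c: (100 + 10)/800 = 0.1375.
Expected DCO frequency = 0.1225 × 0.1375 ≈ 0.01684; observed = 10/800 ≈ 0.01250.
Coefficient of coincidence = 0.01250/0.01684 ≈ 0.74.

0.74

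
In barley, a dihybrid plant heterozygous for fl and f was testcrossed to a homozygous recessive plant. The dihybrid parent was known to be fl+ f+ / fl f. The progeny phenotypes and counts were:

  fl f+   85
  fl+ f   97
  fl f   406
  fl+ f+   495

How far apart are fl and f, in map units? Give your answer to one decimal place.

16.8 map units

The recombinant classes are fl+ f and fl f+: 97 + 85 = 182.
Recombination frequency = 182/1083 = 0.1681 ≈ 16.8%, i.e. 16.8 map units.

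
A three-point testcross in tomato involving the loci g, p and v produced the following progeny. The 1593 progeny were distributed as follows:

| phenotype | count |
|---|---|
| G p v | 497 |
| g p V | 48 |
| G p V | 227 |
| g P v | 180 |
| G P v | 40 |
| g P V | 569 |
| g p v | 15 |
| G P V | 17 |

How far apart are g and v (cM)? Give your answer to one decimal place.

27.6 cM

The two most frequent reciprocal classes, g P V and G p v, are the parental types, so the F1 was g P V / G p v.
The two rarest classes, G P V and g p v, are the double crossovers. Comparing them with the parentals, only the g allele has switched, so g is the middle locus and the order is v – g – p.
Crossovers in the v–g interval produce the single-crossover classes g P v and G p V (180 + 227 = 407) plus the double crossovers (32).
RF(v–g) = (407 + 32) / 1593 = 439/1593 = 0.2756 → 27.6 cM.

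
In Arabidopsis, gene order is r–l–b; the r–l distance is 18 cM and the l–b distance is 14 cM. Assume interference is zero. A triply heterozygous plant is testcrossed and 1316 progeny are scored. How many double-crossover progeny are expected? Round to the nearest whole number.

33

Map distances give recombination frequencies of 0.180 and 0.140 for the two intervals.
With no interference, expected double-crossover frequency = 0.180 × 0.140 = 0.02520.
Expected number = 0.02520 × 1316 = 33.16 ≈ 33.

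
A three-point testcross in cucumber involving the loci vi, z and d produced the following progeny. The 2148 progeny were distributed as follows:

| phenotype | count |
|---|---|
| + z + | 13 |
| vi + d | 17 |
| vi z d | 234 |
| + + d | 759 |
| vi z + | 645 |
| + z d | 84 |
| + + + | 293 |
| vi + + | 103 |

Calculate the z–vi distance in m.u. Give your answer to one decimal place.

10.1 m.u.

The two most frequent reciprocal classes, vi z + and + + d, are the parental types, so the F1 was vi z + / + + d.
The two rarest classes, + z + and vi + d, are the double crossovers. Comparing them with the parentals, only the vi allele has switched, so vi is the middle locus and the order is d – vi – z.
Crossovers in the vi–z interval produce the single-crossover classes vi + + and + z d (103 + 84 = 187) plus the double crossovers (30).
RF(vi–z) = (187 + 30) / 2148 = 217/2148 = 0.1010 → 10.1 m.u.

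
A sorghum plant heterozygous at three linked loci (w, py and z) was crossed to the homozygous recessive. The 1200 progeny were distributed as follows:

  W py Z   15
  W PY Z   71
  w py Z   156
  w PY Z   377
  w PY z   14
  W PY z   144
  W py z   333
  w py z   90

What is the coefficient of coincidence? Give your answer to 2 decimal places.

0.56

The two most frequent reciprocal classes, w PY Z and W py z, are the parental types, so the F1 was w PY Z / W py z.
The two rarest classes, w PY z and W py Z, are the double crossovers. Comparing them with the parentals, only the z allele has switched, so z is the middle locus and the order is py – z – w.
py–z: (300 + 29)/1200 = 0.2742; z–w: (161 + 29)/1200 = 0.1583.
Expected DCO frequency = 0.2742 × 0.1583 ≈ 0.04341; observed = 29/1200 ≈ 0.02417.
Coefficient of coincidence = 0.02417/0.04341 ≈ 0.56.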